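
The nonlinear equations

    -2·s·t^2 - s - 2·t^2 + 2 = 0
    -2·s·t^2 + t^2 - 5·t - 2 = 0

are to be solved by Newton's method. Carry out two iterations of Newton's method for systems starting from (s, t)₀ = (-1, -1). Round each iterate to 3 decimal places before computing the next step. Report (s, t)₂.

At (-1, -1): F = (3.000, 6.000).
Jacobian J = [[-2·t^2 - 1, -4·s·t - 4·t], [-2·t^2, -4·s·t + 2·t - 5]].
At the point, J = [[-3.000, 0.000], [-2.000, -11.000]] (det J = 33.000).
Solving J·Δ = −F gives Δ = (1.000, 0.364).
Then the next iterate is (s, t)₁ = (0.000, -0.636).
Round to (0.000, -0.636) and repeat: F = (1.19101, 1.58450), J = [[-1.80899, 2.544], [-0.80899, -6.272]].
Δ = (0.858, 0.142), so (s, t)₂ = (0.858, -0.494).

(0.858, -0.494)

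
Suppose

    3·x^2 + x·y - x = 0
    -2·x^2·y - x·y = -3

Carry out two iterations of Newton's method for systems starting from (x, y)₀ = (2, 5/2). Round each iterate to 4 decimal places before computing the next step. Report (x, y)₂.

At (2, 5/2): F = (15.0000, -22.0000).
Jacobian J = [[6·x + y - 1, x], [-4·x·y - y, -2·x^2 - x]].
At the point, J = [[13.5000, 2.0000], [-22.5000, -10.0000]] (det J = -90.0000).
Solving J·Δ = −F gives Δ = (-1.1778, 0.4500).
Then the next iterate is (x, y)₁ = (0.8222, 2.9500).
Round to (0.8222, 2.9500) and repeat: F = (3.631329, -3.413966), J = [[6.8832, 0.8222], [-12.651960, -2.174226]].
Δ = (-1.1151, 4.9186), so (x, y)₂ = (-0.2929, 7.8686).

(-0.2929, 7.8686)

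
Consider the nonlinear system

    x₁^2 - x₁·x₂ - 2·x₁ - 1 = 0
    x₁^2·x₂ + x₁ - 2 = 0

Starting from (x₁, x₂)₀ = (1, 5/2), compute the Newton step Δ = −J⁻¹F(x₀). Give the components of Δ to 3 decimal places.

At (1, 5/2): F = (-4.500, 1.500).
Jacobian J = [[2·x₁ - x₂ - 2, -x₁], [2·x₁·x₂ + 1, x₁^2]].
At the point, J = [[-2.500, -1.000], [6.000, 1.000]] (det J = 3.500).
Solving J·Δ = −F gives Δ = (0.857, -6.643).

(0.857, -6.643)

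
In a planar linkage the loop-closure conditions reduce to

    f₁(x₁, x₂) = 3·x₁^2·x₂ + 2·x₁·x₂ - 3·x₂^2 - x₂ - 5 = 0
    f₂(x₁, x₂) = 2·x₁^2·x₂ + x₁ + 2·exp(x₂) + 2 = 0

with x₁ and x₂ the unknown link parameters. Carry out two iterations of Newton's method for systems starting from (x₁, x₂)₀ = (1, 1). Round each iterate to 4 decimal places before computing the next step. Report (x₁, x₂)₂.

(-7.4520, -4.0617)

At (1, 1): F = (-4.0000, 10.436564).
Jacobian J = [[6·x₁·x₂ + 2·x₂, 3·x₁^2 + 2·x₁ - 6·x₂ - 1], [4·x₁·x₂ + 1, 2·x₁^2 + 2·exp(x₂)]].
At the point, J = [[8.0000, -2.0000], [5.0000, 7.436564]] (det J = 69.492509).
Solving J·Δ = −F gives Δ = (0.1277, -1.4893).
Then the next iterate is (x₁, x₂)₁ = (1.1277, -0.4893).
Round to (1.1277, -0.4893) and repeat: F = (-8.199250, 3.109318), J = [[-4.289302, 8.006322], [-1.207134, 3.769525]].
Δ = (-8.5797, -3.5724), so (x₁, x₂)₂ = (-7.4520, -4.0617).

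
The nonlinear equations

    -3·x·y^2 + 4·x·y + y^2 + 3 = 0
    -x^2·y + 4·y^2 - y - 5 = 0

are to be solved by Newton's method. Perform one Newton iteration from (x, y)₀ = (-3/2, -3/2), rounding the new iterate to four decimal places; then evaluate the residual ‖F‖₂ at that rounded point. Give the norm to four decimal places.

At (-3/2, -3/2): F = (24.3750, 8.8750).
Jacobian J = [[-3·y^2 + 4·y, -6·x·y + 4·x + 2·y], [-2·x·y, -x^2 + 8·y - 1]].
At the point, J = [[-12.7500, -22.5000], [-4.5000, -15.2500]] (det J = 93.1875).
Solving J·Δ = −F gives Δ = (1.8461, 0.0372).
Then the next iterate is (x, y)₁ = (0.3461, -1.4628).
Re-evaluating at (0.3461, -1.4628): F = (0.892946, 5.197157), so ‖F‖₂ = 5.2733.

5.2733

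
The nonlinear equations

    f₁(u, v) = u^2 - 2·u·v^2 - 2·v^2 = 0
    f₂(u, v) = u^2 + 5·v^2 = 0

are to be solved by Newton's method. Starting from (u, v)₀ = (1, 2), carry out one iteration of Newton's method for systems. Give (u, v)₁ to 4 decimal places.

(1.4091, 0.9091)

At (1, 2): F = (-15.0000, 21.0000).
Jacobian J = [[2·u - 2·v^2, -4·u·v - 4·v], [2·u, 10·v]].
At the point, J = [[-6.0000, -16.0000], [2.0000, 20.0000]] (det J = -88.0000).
Solving J·Δ = −F gives Δ = (0.4091, -1.0909).
Then the next iterate is (u, v)₁ = (1.4091, 0.9091).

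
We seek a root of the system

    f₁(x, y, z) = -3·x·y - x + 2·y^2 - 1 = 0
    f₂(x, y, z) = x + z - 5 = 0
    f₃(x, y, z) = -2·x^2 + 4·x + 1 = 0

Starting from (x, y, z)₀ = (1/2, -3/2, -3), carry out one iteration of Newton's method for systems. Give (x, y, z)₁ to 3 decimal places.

At (1/2, -3/2, -3): F = (5.250, -7.500, 2.500).
Jacobian J = [[-3·y - 1, -3·x + 4·y, 0], [1, 0, 1], [-4·x + 4, 0, 0]].
At the point, J = [[3.500, -7.500, 0.000], [1.000, 0.000, 1.000], [2.000, 0.000, 0.000]] (det J = -15.000).
Solving J·Δ = −F gives Δ = (-1.250, 0.117, 8.750).
Then the next iterate is (x, y, z)₁ = (-0.750, -1.383, 5.750).

(-0.750, -1.383, 5.750)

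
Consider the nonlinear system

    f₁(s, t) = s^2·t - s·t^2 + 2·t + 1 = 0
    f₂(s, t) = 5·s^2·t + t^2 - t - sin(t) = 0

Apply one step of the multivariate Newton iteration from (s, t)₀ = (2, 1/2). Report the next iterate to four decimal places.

At (2, 1/2): F = (3.5000, 9.270574).
Jacobian J = [[2·s·t - t^2, s^2 - 2·s·t + 2], [10·s·t, 5·s^2 + 2·t - cos(t) - 1]].
At the point, J = [[1.7500, 4.0000], [10.0000, 19.122417]] (det J = -6.535769).
Solving J·Δ = −F gives Δ = (4.5666, -2.8729).
Then the next iterate is (s, t)₁ = (6.5666, -2.3729).

(6.5666, -2.3729)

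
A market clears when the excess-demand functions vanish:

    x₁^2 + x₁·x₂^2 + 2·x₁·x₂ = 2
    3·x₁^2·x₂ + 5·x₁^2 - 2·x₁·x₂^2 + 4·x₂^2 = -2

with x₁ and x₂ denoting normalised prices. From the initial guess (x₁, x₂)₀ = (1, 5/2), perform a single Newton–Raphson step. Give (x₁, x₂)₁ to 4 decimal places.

(1.6578, -0.2094)

At (1, 5/2): F = (10.2500, 27.0000).
Jacobian J = [[2·x₁ + x₂^2 + 2·x₂, 2·x₁·x₂ + 2·x₁], [6·x₁·x₂ + 10·x₁ - 2·x₂^2, 3·x₁^2 - 4·x₁·x₂ + 8·x₂]].
At the point, J = [[13.2500, 7.0000], [12.5000, 13.0000]] (det J = 84.7500).
Solving J·Δ = −F gives Δ = (0.6578, -2.7094).
Then the next iterate is (x₁, x₂)₁ = (1.6578, -0.2094).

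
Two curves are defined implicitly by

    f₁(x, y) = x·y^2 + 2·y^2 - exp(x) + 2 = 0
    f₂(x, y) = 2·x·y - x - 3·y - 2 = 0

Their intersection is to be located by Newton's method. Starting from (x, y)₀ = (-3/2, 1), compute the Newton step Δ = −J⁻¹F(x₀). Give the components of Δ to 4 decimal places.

(-1.2650, -1.2942)

At (-3/2, 1): F = (2.276870, -6.5000).
Jacobian J = [[y^2 - exp(x), 2·x·y + 4·y], [2·y - 1, 2·x - 3]].
At the point, J = [[0.776870, 1.0000], [1.0000, -6.0000]] (det J = -5.661219).
Solving J·Δ = −F gives Δ = (-1.2650, -1.2942).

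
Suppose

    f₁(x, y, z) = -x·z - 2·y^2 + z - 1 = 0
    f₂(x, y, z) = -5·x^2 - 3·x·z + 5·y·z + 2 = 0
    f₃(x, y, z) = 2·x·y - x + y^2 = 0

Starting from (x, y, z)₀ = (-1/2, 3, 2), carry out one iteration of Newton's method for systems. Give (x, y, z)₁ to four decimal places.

(-0.2921, 1.4921, 0.8810)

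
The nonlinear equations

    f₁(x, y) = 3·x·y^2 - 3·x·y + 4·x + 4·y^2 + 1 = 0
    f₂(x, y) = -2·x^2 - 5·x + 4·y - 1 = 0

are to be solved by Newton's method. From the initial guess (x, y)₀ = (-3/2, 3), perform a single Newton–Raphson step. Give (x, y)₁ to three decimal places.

(-1.442, -0.514)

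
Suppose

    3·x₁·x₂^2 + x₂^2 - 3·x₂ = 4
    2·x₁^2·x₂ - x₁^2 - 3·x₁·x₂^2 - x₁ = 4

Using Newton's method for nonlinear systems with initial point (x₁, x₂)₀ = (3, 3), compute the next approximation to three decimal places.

(2.704, 1.789)

At (3, 3): F = (77.000, -43.000).
Jacobian J = [[3·x₂^2, 6·x₁·x₂ + 2·x₂ - 3], [4·x₁·x₂ - 2·x₁ - 3·x₂^2 - 1, 2·x₁^2 - 6·x₁·x₂]].
At the point, J = [[27.000, 57.000], [2.000, -36.000]] (det J = -1086.000).
Solving J·Δ = −F gives Δ = (-0.296, -1.211).
Then the next iterate is (x₁, x₂)₁ = (2.704, 1.789).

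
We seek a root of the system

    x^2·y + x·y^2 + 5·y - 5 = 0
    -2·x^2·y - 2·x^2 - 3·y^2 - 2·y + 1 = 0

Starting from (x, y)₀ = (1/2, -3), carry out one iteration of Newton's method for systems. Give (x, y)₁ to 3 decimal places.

At (1/2, -3): F = (-16.250, -19.000).
Jacobian J = [[2·x·y + y^2, x^2 + 2·x·y + 5], [-4·x·y - 4·x, -2·x^2 - 6·y - 2]].
At the point, J = [[6.000, 2.250], [4.000, 15.500]] (det J = 84.000).
Solving J·Δ = −F gives Δ = (2.490, 0.583).
Then the next iterate is (x, y)₁ = (2.990, -2.417).

(2.990, -2.417)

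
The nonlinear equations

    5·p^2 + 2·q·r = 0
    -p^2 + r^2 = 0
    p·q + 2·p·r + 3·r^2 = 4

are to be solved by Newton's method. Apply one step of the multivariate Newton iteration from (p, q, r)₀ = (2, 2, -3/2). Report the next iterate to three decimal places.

(1.259, 2.266, -1.095)

At (2, 2, -3/2): F = (14.000, -1.750, 0.750).
Jacobian J = [[10·p, 2·r, 2·q], [-2·p, 0, 2·r], [q + 2·r, p, 2·p + 6·r]].
At the point, J = [[20.000, -3.000, 4.000], [-4.000, 0.000, -3.000], [-1.000, 2.000, -5.000]] (det J = 139.000).
Solving J·Δ = −F gives Δ = (-0.741, 0.266, 0.405).
Then the next iterate is (p, q, r)₁ = (1.259, 2.266, -1.095).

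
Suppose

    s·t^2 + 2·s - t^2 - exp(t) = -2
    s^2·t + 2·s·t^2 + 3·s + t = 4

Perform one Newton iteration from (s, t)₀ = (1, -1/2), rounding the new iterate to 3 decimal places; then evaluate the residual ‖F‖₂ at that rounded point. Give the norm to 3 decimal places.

At (1, -1/2): F = (3.39347, -1.500).
Jacobian J = [[t^2 + 2, 2·s·t - 2·t - exp(t)], [2·s·t + 2·t^2 + 3, s^2 + 4·s·t + 1]].
At the point, J = [[2.250, -0.60653], [2.500, 0.000]] (det J = 1.51633).
Solving J·Δ = −F gives Δ = (0.600, 7.821).
Then the next iterate is (s, t)₁ = (1.600, 7.321).
Re-evaluating at (1.600, 7.321): F = (-1474.35670, 198.37329), so ‖F‖₂ = 1487.642.

1487.642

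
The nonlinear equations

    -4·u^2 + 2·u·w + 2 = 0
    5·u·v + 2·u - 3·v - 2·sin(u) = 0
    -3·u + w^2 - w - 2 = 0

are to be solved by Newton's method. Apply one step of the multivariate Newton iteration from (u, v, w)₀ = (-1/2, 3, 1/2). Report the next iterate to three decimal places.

(-0.750, -0.700, -0.250)

At (-1/2, 3, 1/2): F = (0.500, -16.54115, -0.750).
Jacobian J = [[-8·u + 2·w, 0, 2·u], [5·v - 2·cos(u) + 2, 5·u - 3, 0], [-3, 0, 2·w - 1]].
At the point, J = [[5.000, 0.000, -1.000], [15.24483, -5.500, 0.000], [-3.000, 0.000, 0.000]] (det J = 16.500).
Solving J·Δ = −F gives Δ = (-0.250, -3.700, -0.750).
Then the next iterate is (u, v, w)₁ = (-0.750, -0.700, -0.250).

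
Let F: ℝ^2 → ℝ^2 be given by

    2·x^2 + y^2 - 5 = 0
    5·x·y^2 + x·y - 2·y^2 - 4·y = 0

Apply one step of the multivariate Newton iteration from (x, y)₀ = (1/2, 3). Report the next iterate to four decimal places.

(0.6168, 2.2111)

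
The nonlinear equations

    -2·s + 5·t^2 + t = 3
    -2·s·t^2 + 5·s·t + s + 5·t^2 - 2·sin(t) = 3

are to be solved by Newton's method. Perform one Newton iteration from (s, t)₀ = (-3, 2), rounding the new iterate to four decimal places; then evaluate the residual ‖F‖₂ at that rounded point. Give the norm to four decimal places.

11.9775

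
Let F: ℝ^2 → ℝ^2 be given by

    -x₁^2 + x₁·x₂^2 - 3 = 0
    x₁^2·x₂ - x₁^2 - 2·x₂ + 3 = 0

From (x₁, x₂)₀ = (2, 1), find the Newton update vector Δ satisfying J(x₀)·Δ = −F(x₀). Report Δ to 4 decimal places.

At (2, 1): F = (-5.0000, 1.0000).
Jacobian J = [[-2·x₁ + x₂^2, 2·x₁·x₂], [2·x₁·x₂ - 2·x₁, x₁^2 - 2]].
At the point, J = [[-3.0000, 4.0000], [0.0000, 2.0000]] (det J = -6.0000).
Solving J·Δ = −F gives Δ = (-2.3333, -0.5000).

(-2.3333, -0.5000)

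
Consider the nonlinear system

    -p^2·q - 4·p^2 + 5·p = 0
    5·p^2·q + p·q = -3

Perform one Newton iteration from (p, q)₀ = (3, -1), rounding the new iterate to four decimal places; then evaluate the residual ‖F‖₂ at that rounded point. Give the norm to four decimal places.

At (3, -1): F = (-12.0000, -45.0000).
Jacobian J = [[-2·p·q - 8·p + 5, -p^2], [10·p·q + q, 5·p^2 + p]].
At the point, J = [[-13.0000, -9.0000], [-31.0000, 48.0000]] (det J = -903.0000).
Solving J·Δ = −F gives Δ = (-1.0864, 0.2359).
Then the next iterate is (p, q)₁ = (1.9136, -0.7641).
Re-evaluating at (1.9136, -0.7641): F = (-2.281429, -12.452337), so ‖F‖₂ = 12.6596.

12.6596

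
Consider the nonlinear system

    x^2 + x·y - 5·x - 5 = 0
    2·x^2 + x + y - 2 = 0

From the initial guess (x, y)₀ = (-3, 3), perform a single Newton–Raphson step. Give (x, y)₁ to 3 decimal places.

(-1.585, 2.561)

At (-3, 3): F = (10.000, 16.000).
Jacobian J = [[2·x + y - 5, x], [4·x + 1, 1]].
At the point, J = [[-8.000, -3.000], [-11.000, 1.000]] (det J = -41.000).
Solving J·Δ = −F gives Δ = (1.415, -0.439).
Then the next iterate is (x, y)₁ = (-1.585, 2.561).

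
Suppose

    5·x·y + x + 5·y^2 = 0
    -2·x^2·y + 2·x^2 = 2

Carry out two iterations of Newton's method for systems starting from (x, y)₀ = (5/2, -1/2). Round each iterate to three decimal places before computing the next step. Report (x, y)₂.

At (5/2, -1/2): F = (-2.500, 16.750).
Jacobian J = [[5·y + 1, 5·x + 10·y], [-4·x·y + 4·x, -2·x^2]].
At the point, J = [[-1.500, 7.500], [15.000, -12.500]] (det J = -93.750).
Solving J·Δ = −F gives Δ = (-1.007, 0.132).
Then the next iterate is (x, y)₁ = (1.493, -0.368).
Round to (1.493, -0.368) and repeat: F = (-0.577, 4.09868), J = [[-0.840, 3.785], [8.16970, -4.45810]].
Δ = (-0.476, 0.047), so (x, y)₂ = (1.017, -0.321).

(1.017, -0.321)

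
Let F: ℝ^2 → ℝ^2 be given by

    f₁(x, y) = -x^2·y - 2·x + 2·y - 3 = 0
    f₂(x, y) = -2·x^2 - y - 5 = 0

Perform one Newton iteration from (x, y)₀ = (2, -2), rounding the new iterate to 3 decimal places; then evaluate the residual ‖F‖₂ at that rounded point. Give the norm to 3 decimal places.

At (2, -2): F = (-3.000, -11.000).
Jacobian J = [[-2·x·y - 2, -x^2 + 2], [-4·x, -1]].
At the point, J = [[6.000, -2.000], [-8.000, -1.000]] (det J = -22.000).
Solving J·Δ = −F gives Δ = (-0.864, -4.091).
Then the next iterate is (x, y)₁ = (1.136, -6.091).
Re-evaluating at (1.136, -6.091): F = (-9.59359, -1.48999), so ‖F‖₂ = 9.709.

9.709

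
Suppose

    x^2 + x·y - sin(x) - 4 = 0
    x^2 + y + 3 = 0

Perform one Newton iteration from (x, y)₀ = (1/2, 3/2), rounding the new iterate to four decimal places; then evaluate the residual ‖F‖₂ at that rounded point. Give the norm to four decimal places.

33.2877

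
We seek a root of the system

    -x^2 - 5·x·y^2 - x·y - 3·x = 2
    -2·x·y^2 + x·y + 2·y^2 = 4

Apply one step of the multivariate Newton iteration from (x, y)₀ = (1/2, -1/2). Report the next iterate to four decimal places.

(-1.8000, -3.9000)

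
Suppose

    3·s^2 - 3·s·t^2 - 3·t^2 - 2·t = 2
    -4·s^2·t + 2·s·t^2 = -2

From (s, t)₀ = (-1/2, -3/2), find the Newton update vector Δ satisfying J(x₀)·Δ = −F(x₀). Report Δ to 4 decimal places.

At (-1/2, -3/2): F = (-1.6250, 1.2500).
Jacobian J = [[6·s - 3·t^2, -6·s·t - 6·t - 2], [-8·s·t + 2·t^2, -4·s^2 + 4·s·t]].
At the point, J = [[-9.7500, 2.5000], [-1.5000, 2.0000]] (det J = -15.7500).
Solving J·Δ = −F gives Δ = (-0.4048, -0.9286).

(-0.4048, -0.9286)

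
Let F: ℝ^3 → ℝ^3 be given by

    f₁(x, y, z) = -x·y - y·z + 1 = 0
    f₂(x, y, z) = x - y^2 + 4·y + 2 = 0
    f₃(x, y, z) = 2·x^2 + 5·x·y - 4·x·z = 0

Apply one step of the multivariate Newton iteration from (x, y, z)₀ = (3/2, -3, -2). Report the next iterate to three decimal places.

At (3/2, -3, -2): F = (-0.500, -17.500, -6.000).
Jacobian J = [[-y, -x - z, -y], [1, -2·y + 4, 0], [4·x + 5·y - 4·z, 5·x, -4·x]].
At the point, J = [[3.000, 0.500, 3.000], [1.000, 10.000, 0.000], [-1.000, 7.500, -6.000]] (det J = -124.500).
Solving J·Δ = −F gives Δ = (-1.898, 1.940, 1.741).
Then the next iterate is (x, y, z)₁ = (-0.398, -1.060, -0.259).

(-0.398, -1.060, -0.259)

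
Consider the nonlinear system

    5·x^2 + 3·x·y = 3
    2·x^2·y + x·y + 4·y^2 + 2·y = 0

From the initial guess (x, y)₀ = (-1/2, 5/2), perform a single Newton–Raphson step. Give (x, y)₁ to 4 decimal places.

At (-1/2, 5/2): F = (-5.5000, 30.0000).
Jacobian J = [[10·x + 3·y, 3·x], [4·x·y + y, 2·x^2 + x + 8·y + 2]].
At the point, J = [[2.5000, -1.5000], [-2.5000, 22.0000]] (det J = 51.2500).
Solving J·Δ = −F gives Δ = (1.4829, -1.1951).
Then the next iterate is (x, y)₁ = (0.9829, 1.3049).

(0.9829, 1.3049)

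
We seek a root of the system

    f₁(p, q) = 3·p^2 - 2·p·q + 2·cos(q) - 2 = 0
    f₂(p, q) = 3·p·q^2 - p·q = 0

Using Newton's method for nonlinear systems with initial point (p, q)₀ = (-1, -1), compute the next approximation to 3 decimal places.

(-0.642, -0.633)

At (-1, -1): F = (0.08060, -4.000).
Jacobian J = [[6·p - 2·q, -2·p - 2·sin(q)], [3·q^2 - q, 6·p·q - p]].
At the point, J = [[-4.000, 3.68294], [4.000, 7.000]] (det J = -42.73177).
Solving J·Δ = −F gives Δ = (0.358, 0.367).
Then the next iterate is (p, q)₁ = (-0.642, -0.633).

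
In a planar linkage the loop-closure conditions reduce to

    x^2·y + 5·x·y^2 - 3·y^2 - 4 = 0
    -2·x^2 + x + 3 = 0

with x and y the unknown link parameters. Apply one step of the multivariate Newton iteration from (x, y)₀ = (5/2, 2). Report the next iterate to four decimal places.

(1.7222, 1.4765)

At (5/2, 2): F = (46.5000, -7.0000).
Jacobian J = [[2·x·y + 5·y^2, x^2 + 10·x·y - 6·y], [-4·x + 1, 0]].
At the point, J = [[30.0000, 44.2500], [-9.0000, 0.0000]] (det J = 398.2500).
Solving J·Δ = −F gives Δ = (-0.7778, -0.5235).
Then the next iterate is (x, y)₁ = (1.7222, 1.4765).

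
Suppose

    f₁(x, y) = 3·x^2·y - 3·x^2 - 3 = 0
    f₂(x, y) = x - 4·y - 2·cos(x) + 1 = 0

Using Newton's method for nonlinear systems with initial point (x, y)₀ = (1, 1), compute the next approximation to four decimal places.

At (1, 1): F = (-3.0000, -3.080605).
Jacobian J = [[6·x·y - 6·x, 3·x^2], [2·sin(x) + 1, -4]].
At the point, J = [[0.0000, 3.0000], [2.682942, -4.0000]] (det J = -8.048826).
Solving J·Δ = −F gives Δ = (2.6391, 1.0000).
Then the next iterate is (x, y)₁ = (3.6391, 2.0000).

(3.6391, 2.0000)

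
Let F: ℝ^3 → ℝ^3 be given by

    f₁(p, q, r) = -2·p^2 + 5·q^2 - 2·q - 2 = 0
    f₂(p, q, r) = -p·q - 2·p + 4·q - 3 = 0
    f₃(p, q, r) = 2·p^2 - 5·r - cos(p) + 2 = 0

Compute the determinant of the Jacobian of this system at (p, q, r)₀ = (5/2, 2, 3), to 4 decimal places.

-285.0000

J = [[-4·p, 10·q - 2, 0], [-q - 2, -p + 4, 0], [4·p + sin(p), 0, -5]].
At the point, J = [[-10.0000, 18.0000, 0.0000], [-4.0000, 1.5000, 0.0000], [10.598472, 0.0000, -5.0000]].
det J = -285.0000.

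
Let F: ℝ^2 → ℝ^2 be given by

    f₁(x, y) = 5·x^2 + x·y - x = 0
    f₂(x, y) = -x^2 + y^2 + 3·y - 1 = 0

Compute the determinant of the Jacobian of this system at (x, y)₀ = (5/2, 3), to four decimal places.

J = [[10·x + y - 1, x], [-2·x, 2·y + 3]].
At the point, J = [[27.0000, 2.5000], [-5.0000, 9.0000]].
det J = 255.5000.

255.5000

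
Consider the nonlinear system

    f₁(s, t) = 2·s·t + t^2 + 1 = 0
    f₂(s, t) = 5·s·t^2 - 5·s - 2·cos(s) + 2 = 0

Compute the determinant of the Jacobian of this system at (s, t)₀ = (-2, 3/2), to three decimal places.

-85.569

J = [[2·t, 2·s + 2·t], [5·t^2 + 2·sin(s) - 5, 10·s·t]].
At the point, J = [[3.000, -1.000], [4.43141, -30.000]].
det J = -85.569.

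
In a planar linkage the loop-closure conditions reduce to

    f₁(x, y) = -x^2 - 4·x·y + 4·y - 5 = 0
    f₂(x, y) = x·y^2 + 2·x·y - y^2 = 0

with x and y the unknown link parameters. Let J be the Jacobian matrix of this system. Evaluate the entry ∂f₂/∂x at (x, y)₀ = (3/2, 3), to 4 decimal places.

15.0000

∂f₂/∂x = y^2 + 2·y.
At (3/2, 3) this is 15.0000.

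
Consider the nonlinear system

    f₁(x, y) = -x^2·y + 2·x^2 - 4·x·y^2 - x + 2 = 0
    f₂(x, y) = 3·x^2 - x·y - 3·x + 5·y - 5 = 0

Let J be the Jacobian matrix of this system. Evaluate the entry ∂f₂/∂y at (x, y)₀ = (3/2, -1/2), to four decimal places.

∂f₂/∂y = -x + 5.
At (3/2, -1/2) this is 3.5000.

3.5000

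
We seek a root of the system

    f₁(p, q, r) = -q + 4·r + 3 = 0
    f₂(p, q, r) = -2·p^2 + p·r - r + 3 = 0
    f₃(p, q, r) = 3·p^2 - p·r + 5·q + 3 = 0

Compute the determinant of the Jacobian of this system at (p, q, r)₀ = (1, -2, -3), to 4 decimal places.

J = [[0, -1, 4], [-4·p + r, 0, p - 1], [6·p - r, 5, -p]].
At the point, J = [[0.0000, -1.0000, 4.0000], [-7.0000, 0.0000, 0.0000], [9.0000, 5.0000, -1.0000]].
det J = -133.0000.

-133.0000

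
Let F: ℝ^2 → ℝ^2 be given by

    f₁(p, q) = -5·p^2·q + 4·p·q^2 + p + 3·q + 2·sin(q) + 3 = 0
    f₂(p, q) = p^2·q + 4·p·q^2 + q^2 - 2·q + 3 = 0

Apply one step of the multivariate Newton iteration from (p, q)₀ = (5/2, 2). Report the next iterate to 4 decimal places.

(1.9409, 1.1510)

At (5/2, 2): F = (-9.181405, 55.5000).
Jacobian J = [[-10·p·q + 4·q^2 + 1, -5·p^2 + 8·p·q + 2·cos(q) + 3], [2·p·q + 4·q^2, p^2 + 8·p·q + 2·q - 2]].
At the point, J = [[-33.0000, 10.917706], [26.0000, 48.2500]] (det J = -1876.110364).
Solving J·Δ = −F gives Δ = (-0.5591, -0.8490).
Then the next iterate is (p, q)₁ = (1.9409, 1.1510).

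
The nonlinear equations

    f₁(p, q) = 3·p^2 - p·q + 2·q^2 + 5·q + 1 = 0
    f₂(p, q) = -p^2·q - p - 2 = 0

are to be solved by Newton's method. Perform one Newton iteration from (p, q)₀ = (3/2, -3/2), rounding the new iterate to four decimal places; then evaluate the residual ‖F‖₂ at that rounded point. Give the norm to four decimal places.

At (3/2, -3/2): F = (7.0000, -0.1250).
Jacobian J = [[6·p - q, -p + 4·q + 5], [-2·p·q - 1, -p^2]].
At the point, J = [[10.5000, -2.5000], [3.5000, -2.2500]] (det J = -14.8750).
Solving J·Δ = −F gives Δ = (-1.0798, -1.7353).
Then the next iterate is (p, q)₁ = (0.4202, -3.2353).
Re-evaluating at (0.4202, -3.2353): F = (7.647009, -1.848949), so ‖F‖₂ = 7.8674.

7.8674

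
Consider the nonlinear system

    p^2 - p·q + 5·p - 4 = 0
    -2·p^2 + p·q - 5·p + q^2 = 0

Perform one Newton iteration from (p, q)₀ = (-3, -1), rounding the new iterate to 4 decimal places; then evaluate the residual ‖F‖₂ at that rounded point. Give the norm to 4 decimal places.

At (-3, -1): F = (-13.0000, 1.0000).
Jacobian J = [[2·p - q + 5, -p], [-4·p + q - 5, p + 2·q]].
At the point, J = [[0.0000, 3.0000], [6.0000, -5.0000]] (det J = -18.0000).
Solving J·Δ = −F gives Δ = (3.4444, 4.3333).
Then the next iterate is (p, q)₁ = (0.4444, 3.3333).
Re-evaluating at (0.4444, 3.3333): F = (-3.061827, 9.975225), so ‖F‖₂ = 10.4346.

10.4346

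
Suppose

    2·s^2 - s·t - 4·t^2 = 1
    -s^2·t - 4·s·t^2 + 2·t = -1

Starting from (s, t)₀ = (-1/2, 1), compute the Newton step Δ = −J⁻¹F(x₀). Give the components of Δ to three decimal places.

(0.318, -0.660)

At (-1/2, 1): F = (-4.000, 4.750).
Jacobian J = [[4·s - t, -s - 8·t], [-2·s·t - 4·t^2, -s^2 - 8·s·t + 2]].
At the point, J = [[-3.000, -7.500], [-3.000, 5.750]] (det J = -39.750).
Solving J·Δ = −F gives Δ = (0.318, -0.660).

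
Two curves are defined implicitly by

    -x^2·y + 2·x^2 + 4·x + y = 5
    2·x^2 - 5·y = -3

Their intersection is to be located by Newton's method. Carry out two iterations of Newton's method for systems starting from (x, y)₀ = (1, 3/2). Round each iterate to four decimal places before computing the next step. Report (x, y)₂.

(0.8348, 0.8783)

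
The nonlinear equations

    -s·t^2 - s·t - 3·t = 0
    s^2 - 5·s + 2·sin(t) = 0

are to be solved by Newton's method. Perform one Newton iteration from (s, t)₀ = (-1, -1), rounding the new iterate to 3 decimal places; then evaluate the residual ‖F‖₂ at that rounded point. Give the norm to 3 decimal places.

At (-1, -1): F = (3.000, 4.31706).
Jacobian J = [[-t^2 - t, -2·s·t - s - 3], [2·s - 5, 2·cos(t)]].
At the point, J = [[0.000, -4.000], [-7.000, 1.08060]] (det J = -28.000).
Solving J·Δ = −F gives Δ = (0.733, 0.750).
Then the next iterate is (s, t)₁ = (-0.267, -0.250).
Re-evaluating at (-0.267, -0.250): F = (0.69994, 0.91148), so ‖F‖₂ = 1.149.

1.149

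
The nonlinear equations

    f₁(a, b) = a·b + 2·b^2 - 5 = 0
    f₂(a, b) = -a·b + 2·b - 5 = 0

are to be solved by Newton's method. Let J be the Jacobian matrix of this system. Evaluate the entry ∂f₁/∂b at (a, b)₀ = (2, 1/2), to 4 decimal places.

∂f₁/∂b = a + 4·b.
At (2, 1/2) this is 4.0000.

4.0000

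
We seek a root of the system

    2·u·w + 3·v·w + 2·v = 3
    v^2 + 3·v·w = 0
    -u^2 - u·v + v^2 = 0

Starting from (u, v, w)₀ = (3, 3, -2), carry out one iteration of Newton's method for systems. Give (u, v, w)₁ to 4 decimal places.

(1.5000, 1.5000, -1.0000)

At (3, 3, -2): F = (-27.0000, -9.0000, -9.0000).
Jacobian J = [[2·w, 3·w + 2, 2·u + 3·v], [0, 2·v + 3·w, 3·v], [-2·u - v, -u + 2·v, 0]].
At the point, J = [[-4.0000, -4.0000, 15.0000], [0.0000, 0.0000, 9.0000], [-9.0000, 3.0000, 0.0000]] (det J = 432.0000).
Solving J·Δ = −F gives Δ = (-1.5000, -1.5000, 1.0000).
Then the next iterate is (u, v, w)₁ = (1.5000, 1.5000, -1.0000).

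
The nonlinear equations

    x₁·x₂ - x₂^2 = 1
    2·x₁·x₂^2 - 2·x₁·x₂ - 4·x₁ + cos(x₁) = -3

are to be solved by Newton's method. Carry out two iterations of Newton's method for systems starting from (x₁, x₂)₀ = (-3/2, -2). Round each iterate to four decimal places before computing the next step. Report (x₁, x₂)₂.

(-1.9781, -1.1861)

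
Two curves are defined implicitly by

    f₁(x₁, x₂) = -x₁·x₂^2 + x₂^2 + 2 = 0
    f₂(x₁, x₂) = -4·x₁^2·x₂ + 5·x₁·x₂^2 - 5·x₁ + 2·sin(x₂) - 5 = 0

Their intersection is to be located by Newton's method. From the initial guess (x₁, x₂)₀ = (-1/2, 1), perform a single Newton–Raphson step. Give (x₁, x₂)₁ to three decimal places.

At (-1/2, 1): F = (3.500, -4.31706).
Jacobian J = [[-x₂^2, -2·x₁·x₂ + 2·x₂], [-8·x₁·x₂ + 5·x₂^2 - 5, -4·x₁^2 + 10·x₁·x₂ + 2·cos(x₂)]].
At the point, J = [[-1.000, 3.000], [4.000, -4.91940]] (det J = -7.08060).
Solving J·Δ = −F gives Δ = (-0.603, -1.368).
Then the next iterate is (x₁, x₂)₁ = (-1.103, -0.368).

(-1.103, -0.368)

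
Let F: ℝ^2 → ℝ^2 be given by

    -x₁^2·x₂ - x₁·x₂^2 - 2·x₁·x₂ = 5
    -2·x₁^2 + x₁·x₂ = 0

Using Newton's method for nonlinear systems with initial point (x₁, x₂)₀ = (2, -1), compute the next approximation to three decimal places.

At (2, -1): F = (1.000, -10.000).
Jacobian J = [[-2·x₁·x₂ - x₂^2 - 2·x₂, -x₁^2 - 2·x₁·x₂ - 2·x₁], [-4·x₁ + x₂, x₁]].
At the point, J = [[5.000, -4.000], [-9.000, 2.000]] (det J = -26.000).
Solving J·Δ = −F gives Δ = (-1.462, -1.577).
Then the next iterate is (x₁, x₂)₁ = (0.538, -2.577).

(0.538, -2.577)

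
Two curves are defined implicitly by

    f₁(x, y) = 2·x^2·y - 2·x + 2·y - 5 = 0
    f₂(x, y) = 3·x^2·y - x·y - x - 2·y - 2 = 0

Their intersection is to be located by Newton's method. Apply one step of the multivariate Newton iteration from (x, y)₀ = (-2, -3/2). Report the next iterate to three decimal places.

(-2.185, 0.285)

At (-2, -3/2): F = (-16.000, -18.000).
Jacobian J = [[4·x·y - 2, 2·x^2 + 2], [6·x·y - y - 1, 3·x^2 - x - 2]].
At the point, J = [[10.000, 10.000], [18.500, 12.000]] (det J = -65.000).
Solving J·Δ = −F gives Δ = (-0.185, 1.785).
Then the next iterate is (x, y)₁ = (-2.185, 0.285).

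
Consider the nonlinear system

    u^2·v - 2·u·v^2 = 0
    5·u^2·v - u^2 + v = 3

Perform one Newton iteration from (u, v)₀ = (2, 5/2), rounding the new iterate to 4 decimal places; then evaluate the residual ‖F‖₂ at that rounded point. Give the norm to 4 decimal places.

13.5931

At (2, 5/2): F = (-15.0000, 45.5000).
Jacobian J = [[2·u·v - 2·v^2, u^2 - 4·u·v], [10·u·v - 2·u, 5·u^2 + 1]].
At the point, J = [[-2.5000, -16.0000], [46.0000, 21.0000]] (det J = 683.5000).
Solving J·Δ = −F gives Δ = (-0.6042, -0.8431).
Then the next iterate is (u, v)₁ = (1.3958, 1.6569).
Re-evaluating at (1.3958, 1.6569): F = (-4.435761, 12.848983), so ‖F‖₂ = 13.5931.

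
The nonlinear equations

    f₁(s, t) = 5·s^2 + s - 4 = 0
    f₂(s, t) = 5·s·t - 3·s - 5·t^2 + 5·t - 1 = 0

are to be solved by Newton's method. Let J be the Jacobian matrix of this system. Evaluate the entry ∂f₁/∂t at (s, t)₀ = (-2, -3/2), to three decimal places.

0.000

∂f₁/∂t = 0.
At (-2, -3/2) this is 0.000.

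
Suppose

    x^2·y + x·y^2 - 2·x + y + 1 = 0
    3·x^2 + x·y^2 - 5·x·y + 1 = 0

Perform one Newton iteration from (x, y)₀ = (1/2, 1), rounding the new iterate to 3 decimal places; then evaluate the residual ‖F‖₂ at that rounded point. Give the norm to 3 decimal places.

5.628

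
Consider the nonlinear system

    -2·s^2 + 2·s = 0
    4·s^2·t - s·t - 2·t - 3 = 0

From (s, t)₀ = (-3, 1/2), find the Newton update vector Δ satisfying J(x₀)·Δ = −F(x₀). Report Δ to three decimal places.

At (-3, 1/2): F = (-24.000, 15.500).
Jacobian J = [[-4·s + 2, 0], [8·s·t - t, 4·s^2 - s - 2]].
At the point, J = [[14.000, 0.000], [-12.500, 37.000]] (det J = 518.000).
Solving J·Δ = −F gives Δ = (1.714, 0.160).

(1.714, 0.160)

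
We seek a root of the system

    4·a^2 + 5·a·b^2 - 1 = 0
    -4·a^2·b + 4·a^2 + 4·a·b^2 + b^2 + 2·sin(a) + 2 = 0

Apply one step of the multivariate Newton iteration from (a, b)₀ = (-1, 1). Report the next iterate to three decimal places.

At (-1, 1): F = (-2.000, -2.68294).
Jacobian J = [[8·a + 5·b^2, 10·a·b], [-8·a·b + 8·a + 4·b^2 + 2·cos(a), -4·a^2 + 8·a·b + 2·b]].
At the point, J = [[-3.000, -10.000], [5.08060, -10.000]] (det J = 80.80605).
Solving J·Δ = −F gives Δ = (0.085, -0.225).
Then the next iterate is (a, b)₁ = (-0.915, 0.775).

(-0.915, 0.775)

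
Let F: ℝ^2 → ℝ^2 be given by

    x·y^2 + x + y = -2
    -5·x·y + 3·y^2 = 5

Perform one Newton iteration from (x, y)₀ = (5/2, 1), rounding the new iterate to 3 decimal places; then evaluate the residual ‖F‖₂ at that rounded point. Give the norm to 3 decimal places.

At (5/2, 1): F = (8.000, -14.500).
Jacobian J = [[y^2 + 1, 2·x·y + 1], [-5·y, -5·x + 6·y]].
At the point, J = [[2.000, 6.000], [-5.000, -6.500]] (det J = 17.000).
Solving J·Δ = −F gives Δ = (-2.059, -0.647).
Then the next iterate is (x, y)₁ = (0.441, 0.353).
Re-evaluating at (0.441, 0.353): F = (2.84895, -5.40454), so ‖F‖₂ = 6.109.

6.109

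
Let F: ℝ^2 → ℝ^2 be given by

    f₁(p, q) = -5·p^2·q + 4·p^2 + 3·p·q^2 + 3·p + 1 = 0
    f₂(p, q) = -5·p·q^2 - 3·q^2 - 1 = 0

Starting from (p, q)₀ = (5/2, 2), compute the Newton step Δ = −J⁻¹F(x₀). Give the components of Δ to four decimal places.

At (5/2, 2): F = (1.0000, -63.0000).
Jacobian J = [[-10·p·q + 8·p + 3·q^2 + 3, -5·p^2 + 6·p·q], [-5·q^2, -10·p·q - 6·q]].
At the point, J = [[-15.0000, -1.2500], [-20.0000, -62.0000]] (det J = 905.0000).
Solving J·Δ = −F gives Δ = (0.1555, -1.0663).

(0.1555, -1.0663)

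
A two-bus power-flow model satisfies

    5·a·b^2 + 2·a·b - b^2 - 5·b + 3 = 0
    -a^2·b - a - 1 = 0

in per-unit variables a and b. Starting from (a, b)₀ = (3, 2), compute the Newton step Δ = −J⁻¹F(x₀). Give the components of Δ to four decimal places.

(-1.3429, -0.5048)

At (3, 2): F = (61.0000, -22.0000).
Jacobian J = [[5·b^2 + 2·b, 10·a·b + 2·a - 2·b - 5], [-2·a·b - 1, -a^2]].
At the point, J = [[24.0000, 57.0000], [-13.0000, -9.0000]] (det J = 525.0000).
Solving J·Δ = −F gives Δ = (-1.3429, -0.5048).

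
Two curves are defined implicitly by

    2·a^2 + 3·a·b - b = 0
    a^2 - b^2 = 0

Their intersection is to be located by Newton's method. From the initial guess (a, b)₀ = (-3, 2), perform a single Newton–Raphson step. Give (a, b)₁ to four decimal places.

At (-3, 2): F = (-2.0000, 5.0000).
Jacobian J = [[4·a + 3·b, 3·a - 1], [2·a, -2·b]].
At the point, J = [[-6.0000, -10.0000], [-6.0000, -4.0000]] (det J = -36.0000).
Solving J·Δ = −F gives Δ = (1.6111, -1.1667).
Then the next iterate is (a, b)₁ = (-1.3889, 0.8333).

(-1.3889, 0.8333)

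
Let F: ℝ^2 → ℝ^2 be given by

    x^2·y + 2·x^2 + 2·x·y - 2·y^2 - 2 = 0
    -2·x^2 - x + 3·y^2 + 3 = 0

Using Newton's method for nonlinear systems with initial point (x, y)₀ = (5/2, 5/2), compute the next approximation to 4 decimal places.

At (5/2, 5/2): F = (26.1250, 6.7500).
Jacobian J = [[2·x·y + 4·x + 2·y, x^2 + 2·x - 4·y], [-4·x - 1, 6·y]].
At the point, J = [[27.5000, 1.2500], [-11.0000, 15.0000]] (det J = 426.2500).
Solving J·Δ = −F gives Δ = (-0.8996, -1.1097).
Then the next iterate is (x, y)₁ = (1.6004, 1.3903).

(1.6004, 1.3903)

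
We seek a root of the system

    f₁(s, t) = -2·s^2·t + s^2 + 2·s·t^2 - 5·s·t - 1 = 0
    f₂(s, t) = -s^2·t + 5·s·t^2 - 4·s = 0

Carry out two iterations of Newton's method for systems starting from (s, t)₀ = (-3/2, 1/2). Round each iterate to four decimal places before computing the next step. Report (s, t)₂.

(-0.3840, 0.8326)

At (-3/2, 1/2): F = (2.0000, 3.0000).
Jacobian J = [[-4·s·t + 2·s + 2·t^2 - 5·t, -2·s^2 + 4·s·t - 5·s], [-2·s·t + 5·t^2 - 4, -s^2 + 10·s·t]].
At the point, J = [[-2.0000, 0.0000], [-1.2500, -9.7500]] (det J = 19.5000).
Solving J·Δ = −F gives Δ = (1.0000, 0.1795).
Then the next iterate is (s, t)₁ = (-0.5000, 0.6795).
Round to (-0.5000, 0.6795) and repeat: F = (0.147280, 0.675824), J = [[-2.115060, 0.6410], [-1.011899, -3.6475]].
Δ = (0.1160, 0.1531), so (s, t)₂ = (-0.3840, 0.8326).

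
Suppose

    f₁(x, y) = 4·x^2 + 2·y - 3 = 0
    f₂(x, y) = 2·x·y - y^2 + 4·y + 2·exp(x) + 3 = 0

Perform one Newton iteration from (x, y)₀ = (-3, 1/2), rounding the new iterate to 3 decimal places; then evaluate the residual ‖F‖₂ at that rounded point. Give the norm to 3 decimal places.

9.479

At (-3, 1/2): F = (34.000, 1.84957).
Jacobian J = [[8·x, 2], [2·y + 2·exp(x), 2·x - 2·y + 4]].
At the point, J = [[-24.000, 2.000], [1.09957, -3.000]] (det J = 69.80085).
Solving J·Δ = −F gives Δ = (1.514, 1.172).
Then the next iterate is (x, y)₁ = (-1.486, 1.672).
Re-evaluating at (-1.486, 1.672): F = (9.17678, 2.37578), so ‖F‖₂ = 9.479.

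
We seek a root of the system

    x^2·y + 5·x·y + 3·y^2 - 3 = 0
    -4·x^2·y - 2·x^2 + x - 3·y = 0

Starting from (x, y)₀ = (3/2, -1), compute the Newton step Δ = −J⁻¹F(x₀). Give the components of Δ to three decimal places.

At (3/2, -1): F = (-9.750, 9.000).
Jacobian J = [[2·x·y + 5·y, x^2 + 5·x + 6·y], [-8·x·y - 4·x + 1, -4·x^2 - 3]].
At the point, J = [[-8.000, 3.750], [7.000, -12.000]] (det J = 69.750).
Solving J·Δ = −F gives Δ = (-1.194, 0.054).

(-1.194, 0.054)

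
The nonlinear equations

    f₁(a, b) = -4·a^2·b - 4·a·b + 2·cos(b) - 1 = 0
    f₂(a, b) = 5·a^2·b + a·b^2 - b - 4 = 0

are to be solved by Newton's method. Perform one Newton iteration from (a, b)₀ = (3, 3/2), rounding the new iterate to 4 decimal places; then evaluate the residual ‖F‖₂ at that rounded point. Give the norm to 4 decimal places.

627.2380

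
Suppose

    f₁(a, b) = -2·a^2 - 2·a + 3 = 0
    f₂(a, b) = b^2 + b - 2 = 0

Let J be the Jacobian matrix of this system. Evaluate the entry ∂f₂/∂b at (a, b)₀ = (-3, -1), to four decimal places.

-1.0000

∂f₂/∂b = 2·b + 1.
At (-3, -1) this is -1.0000.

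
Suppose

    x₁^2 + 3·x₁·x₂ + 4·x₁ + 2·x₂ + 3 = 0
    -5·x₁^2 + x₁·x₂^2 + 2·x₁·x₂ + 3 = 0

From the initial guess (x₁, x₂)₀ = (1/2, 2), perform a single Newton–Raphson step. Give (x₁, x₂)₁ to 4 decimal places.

(-0.2389, 0.8222)

At (1/2, 2): F = (12.2500, 5.7500).
Jacobian J = [[2·x₁ + 3·x₂ + 4, 3·x₁ + 2], [-10·x₁ + x₂^2 + 2·x₂, 2·x₁·x₂ + 2·x₁]].
At the point, J = [[11.0000, 3.5000], [3.0000, 3.0000]] (det J = 22.5000).
Solving J·Δ = −F gives Δ = (-0.7389, -1.1778).
Then the next iterate is (x₁, x₂)₁ = (-0.2389, 0.8222).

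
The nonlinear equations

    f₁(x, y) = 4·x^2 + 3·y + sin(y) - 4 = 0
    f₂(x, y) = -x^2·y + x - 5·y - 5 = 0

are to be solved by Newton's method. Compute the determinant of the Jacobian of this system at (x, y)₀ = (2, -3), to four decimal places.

-170.1301

J = [[8·x, cos(y) + 3], [-2·x·y + 1, -x^2 - 5]].
At the point, J = [[16.0000, 2.010008], [13.0000, -9.0000]].
det J = -170.1301.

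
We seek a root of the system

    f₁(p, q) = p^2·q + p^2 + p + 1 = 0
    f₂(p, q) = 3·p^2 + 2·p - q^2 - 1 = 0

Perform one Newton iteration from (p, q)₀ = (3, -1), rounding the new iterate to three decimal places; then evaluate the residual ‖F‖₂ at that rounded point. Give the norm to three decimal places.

7.135

At (3, -1): F = (4.000, 31.000).
Jacobian J = [[2·p·q + 2·p + 1, p^2], [6·p + 2, -2·q]].
At the point, J = [[1.000, 9.000], [20.000, 2.000]] (det J = -178.000).
Solving J·Δ = −F gives Δ = (-1.522, -0.275).
Then the next iterate is (p, q)₁ = (1.478, -1.275).
Re-evaluating at (1.478, -1.275): F = (1.87727, 6.88383), so ‖F‖₂ = 7.135.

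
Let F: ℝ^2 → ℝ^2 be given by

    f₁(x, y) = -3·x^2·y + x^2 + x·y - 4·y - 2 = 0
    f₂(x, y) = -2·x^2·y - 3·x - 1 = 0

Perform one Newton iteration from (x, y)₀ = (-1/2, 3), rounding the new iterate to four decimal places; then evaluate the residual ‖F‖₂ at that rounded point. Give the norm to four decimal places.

At (-1/2, 3): F = (-17.5000, -1.0000).
Jacobian J = [[-6·x·y + 2·x + y, -3·x^2 + x - 4], [-4·x·y - 3, -2·x^2]].
At the point, J = [[11.0000, -5.2500], [3.0000, -0.5000]] (det J = 10.2500).
Solving J·Δ = −F gives Δ = (-0.3415, -4.0488).
Then the next iterate is (x, y)₁ = (-0.8415, -1.0488).
Re-evaluating at (-0.8415, -1.0488): F = (6.013923, 3.009857), so ‖F‖₂ = 6.7251.

6.7251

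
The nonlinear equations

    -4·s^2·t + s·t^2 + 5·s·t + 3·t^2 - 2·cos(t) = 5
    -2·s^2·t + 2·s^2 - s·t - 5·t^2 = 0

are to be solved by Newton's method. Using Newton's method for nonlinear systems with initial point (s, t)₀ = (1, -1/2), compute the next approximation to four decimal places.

(1.1233, -2.0256)

At (1, -1/2): F = (-6.255165, 2.2500).
Jacobian J = [[-8·s·t + t^2 + 5·t, -4·s^2 + 2·s·t + 5·s + 6·t + 2·sin(t)], [-4·s·t + 4·s - t, -2·s^2 - s - 10·t]].
At the point, J = [[1.7500, -3.958851], [6.5000, 2.0000]] (det J = 29.232532).
Solving J·Δ = −F gives Δ = (0.1233, -1.5256).
Then the next iterate is (s, t)₁ = (1.1233, -2.0256).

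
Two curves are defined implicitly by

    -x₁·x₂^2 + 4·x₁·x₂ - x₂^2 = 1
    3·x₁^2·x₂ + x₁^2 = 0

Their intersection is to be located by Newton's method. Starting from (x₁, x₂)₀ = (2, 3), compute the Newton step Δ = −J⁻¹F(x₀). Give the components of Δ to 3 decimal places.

(-0.807, -0.642)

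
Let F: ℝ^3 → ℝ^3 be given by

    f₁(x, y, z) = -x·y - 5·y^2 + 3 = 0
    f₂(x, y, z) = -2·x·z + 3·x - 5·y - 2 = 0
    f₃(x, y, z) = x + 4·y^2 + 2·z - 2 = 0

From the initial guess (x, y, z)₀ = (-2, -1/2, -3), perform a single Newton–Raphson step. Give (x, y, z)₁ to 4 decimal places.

(-2.0263, -0.6053, 1.3026)

At (-2, -1/2, -3): F = (0.7500, -17.5000, -9.0000).
Jacobian J = [[-y, -x - 10·y, 0], [-2·z + 3, -5, -2·x], [1, 8·y, 2]].
At the point, J = [[0.5000, 7.0000, 0.0000], [9.0000, -5.0000, 4.0000], [1.0000, -4.0000, 2.0000]] (det J = -95.0000).
Solving J·Δ = −F gives Δ = (-0.0263, -0.1053, 4.3026).
Then the next iterate is (x, y, z)₁ = (-2.0263, -0.6053, 1.3026).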